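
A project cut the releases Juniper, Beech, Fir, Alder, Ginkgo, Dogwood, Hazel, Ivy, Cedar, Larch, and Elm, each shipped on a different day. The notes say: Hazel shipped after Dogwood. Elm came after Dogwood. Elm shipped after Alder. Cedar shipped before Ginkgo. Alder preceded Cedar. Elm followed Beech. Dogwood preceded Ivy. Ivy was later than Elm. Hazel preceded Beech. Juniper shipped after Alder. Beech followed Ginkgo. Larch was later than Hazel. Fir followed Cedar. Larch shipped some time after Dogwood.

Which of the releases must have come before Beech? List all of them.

Directly stated before Beech: Ginkgo and Hazel.
Alder reaches Beech via Alder → Cedar → Ginkgo → Beech.
Cedar reaches Beech via Cedar → Ginkgo → Beech.
Dogwood reaches Beech via Dogwood → Hazel → Beech.

Alder, Cedar, Dogwood, Ginkgo, Hazel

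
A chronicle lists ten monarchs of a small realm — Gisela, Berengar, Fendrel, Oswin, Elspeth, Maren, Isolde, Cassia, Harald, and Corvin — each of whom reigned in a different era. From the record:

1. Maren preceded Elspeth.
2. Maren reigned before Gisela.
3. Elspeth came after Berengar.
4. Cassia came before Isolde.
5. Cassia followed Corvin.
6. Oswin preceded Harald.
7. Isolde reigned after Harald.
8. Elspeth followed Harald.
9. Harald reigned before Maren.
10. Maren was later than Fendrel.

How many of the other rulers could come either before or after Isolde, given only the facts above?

5

Forced before Isolde: Cassia, Corvin, Harald, and Oswin.
That leaves Berengar, Elspeth, Fendrel, Gisela, and Maren with no forced order relative to Isolde — 5.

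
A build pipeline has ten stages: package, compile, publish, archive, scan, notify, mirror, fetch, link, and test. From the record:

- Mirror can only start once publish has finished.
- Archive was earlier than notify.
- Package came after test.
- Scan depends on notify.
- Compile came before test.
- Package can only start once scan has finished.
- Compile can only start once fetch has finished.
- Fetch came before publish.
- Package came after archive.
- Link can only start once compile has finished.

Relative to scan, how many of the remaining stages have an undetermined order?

Forced before scan: archive and notify; forced after scan: package.
That leaves compile, fetch, link, mirror, publish, and test with no forced order relative to scan — 6.

6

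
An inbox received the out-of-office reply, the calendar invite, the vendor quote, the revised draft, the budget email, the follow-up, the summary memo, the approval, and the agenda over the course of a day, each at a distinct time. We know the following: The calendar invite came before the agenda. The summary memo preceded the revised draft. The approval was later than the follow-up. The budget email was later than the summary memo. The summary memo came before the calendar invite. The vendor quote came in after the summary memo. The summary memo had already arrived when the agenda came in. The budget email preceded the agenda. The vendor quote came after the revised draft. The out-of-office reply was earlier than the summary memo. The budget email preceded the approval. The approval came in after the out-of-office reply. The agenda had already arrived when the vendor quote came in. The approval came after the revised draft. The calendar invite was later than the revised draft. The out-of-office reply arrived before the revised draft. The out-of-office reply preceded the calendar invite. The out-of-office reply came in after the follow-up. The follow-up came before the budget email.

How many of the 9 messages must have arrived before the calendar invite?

Directly stated before the calendar invite: the out-of-office reply, the revised draft, and the summary memo.
The follow-up reaches the calendar invite via the follow-up → the out-of-office reply → the calendar invite.
That's the follow-up, the out-of-office reply, the revised draft, and the summary memo — 4 in all.

4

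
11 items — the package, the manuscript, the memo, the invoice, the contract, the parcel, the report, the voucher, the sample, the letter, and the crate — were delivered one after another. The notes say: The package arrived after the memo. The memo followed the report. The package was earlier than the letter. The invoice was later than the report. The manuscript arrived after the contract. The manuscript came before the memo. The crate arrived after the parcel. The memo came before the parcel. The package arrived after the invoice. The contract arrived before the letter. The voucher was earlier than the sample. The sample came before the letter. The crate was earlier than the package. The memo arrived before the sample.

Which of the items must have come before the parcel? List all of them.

the contract, the manuscript, the memo, the report

Directly stated before the parcel: the memo.
The contract reaches the parcel via the contract → the manuscript → the memo → the parcel.
The manuscript reaches the parcel via the manuscript → the memo → the parcel.
The report reaches the parcel via the report → the memo → the parcel.
No chain forces the crate (or any of the others) ahead of the parcel.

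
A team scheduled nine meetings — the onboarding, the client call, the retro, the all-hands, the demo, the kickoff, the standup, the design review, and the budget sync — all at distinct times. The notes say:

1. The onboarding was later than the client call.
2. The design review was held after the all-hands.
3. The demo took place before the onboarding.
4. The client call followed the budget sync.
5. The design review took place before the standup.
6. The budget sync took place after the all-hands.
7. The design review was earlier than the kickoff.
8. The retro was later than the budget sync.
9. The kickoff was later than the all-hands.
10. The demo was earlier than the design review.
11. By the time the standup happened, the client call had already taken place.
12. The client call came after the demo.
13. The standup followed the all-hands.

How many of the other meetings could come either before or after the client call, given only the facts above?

Forced before the client call: the all-hands, the budget sync, and the demo; forced after the client call: the onboarding and the standup.
That leaves the design review, the kickoff, and the retro with no forced order relative to the client call — 3.

3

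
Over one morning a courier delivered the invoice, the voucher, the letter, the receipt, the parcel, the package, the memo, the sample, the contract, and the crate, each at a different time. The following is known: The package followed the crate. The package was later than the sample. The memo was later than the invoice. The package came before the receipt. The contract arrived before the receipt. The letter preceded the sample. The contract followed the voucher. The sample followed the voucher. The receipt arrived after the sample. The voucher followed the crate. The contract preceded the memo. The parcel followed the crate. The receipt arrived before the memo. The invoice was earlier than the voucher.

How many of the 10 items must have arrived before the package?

5

Directly stated before the package: the crate and the sample.
The invoice reaches the package via the invoice → the voucher → the sample → the package.
The letter reaches the package via the letter → the sample → the package.
The voucher reaches the package via the voucher → the sample → the package.
No chain forces the parcel (or any of the others) ahead of the package.
That's the crate, the invoice, the letter, the sample, and the voucher — 5 in all.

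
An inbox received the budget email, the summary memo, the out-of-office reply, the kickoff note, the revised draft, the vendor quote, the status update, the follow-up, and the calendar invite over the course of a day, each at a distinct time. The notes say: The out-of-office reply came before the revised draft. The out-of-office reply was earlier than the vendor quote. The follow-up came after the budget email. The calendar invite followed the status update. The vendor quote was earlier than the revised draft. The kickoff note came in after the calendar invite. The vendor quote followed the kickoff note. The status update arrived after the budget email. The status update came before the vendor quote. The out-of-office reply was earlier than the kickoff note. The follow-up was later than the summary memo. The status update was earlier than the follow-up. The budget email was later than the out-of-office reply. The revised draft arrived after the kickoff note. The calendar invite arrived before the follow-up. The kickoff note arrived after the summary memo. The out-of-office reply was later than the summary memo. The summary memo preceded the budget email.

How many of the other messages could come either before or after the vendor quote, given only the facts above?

1

Forced before the vendor quote: the budget email, the calendar invite, the kickoff note, the out-of-office reply, the status update, and the summary memo; forced after the vendor quote: the revised draft.
That leaves the follow-up with no forced order relative to the vendor quote — 1.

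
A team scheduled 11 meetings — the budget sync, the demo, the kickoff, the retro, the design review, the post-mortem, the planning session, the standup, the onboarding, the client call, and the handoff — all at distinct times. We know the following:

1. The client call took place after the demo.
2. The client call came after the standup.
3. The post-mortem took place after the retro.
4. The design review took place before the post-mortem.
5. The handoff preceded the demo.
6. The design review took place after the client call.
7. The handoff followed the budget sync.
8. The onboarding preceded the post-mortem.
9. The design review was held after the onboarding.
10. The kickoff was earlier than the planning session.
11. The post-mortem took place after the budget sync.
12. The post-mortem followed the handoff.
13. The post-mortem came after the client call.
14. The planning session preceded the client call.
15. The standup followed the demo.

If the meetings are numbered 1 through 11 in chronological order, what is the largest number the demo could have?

The demo must come before the client call, the design review, the post-mortem, and the standup — 4 meetings forced after it.
Everything else can be placed before the demo in some valid order, so the demo can sit as late as position 11 − 4 = 7.

7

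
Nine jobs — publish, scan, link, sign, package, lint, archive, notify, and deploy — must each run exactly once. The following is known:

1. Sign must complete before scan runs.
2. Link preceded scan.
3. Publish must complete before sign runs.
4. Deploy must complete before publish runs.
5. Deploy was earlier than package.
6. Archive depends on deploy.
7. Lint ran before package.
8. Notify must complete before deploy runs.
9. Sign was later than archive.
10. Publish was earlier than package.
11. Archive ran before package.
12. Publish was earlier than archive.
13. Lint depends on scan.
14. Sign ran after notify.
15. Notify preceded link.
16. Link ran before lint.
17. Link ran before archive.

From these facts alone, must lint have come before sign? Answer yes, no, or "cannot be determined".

Tracing the constraints gives sign → scan → lint, so sign must come before lint.
That means lint cannot be before sign.

no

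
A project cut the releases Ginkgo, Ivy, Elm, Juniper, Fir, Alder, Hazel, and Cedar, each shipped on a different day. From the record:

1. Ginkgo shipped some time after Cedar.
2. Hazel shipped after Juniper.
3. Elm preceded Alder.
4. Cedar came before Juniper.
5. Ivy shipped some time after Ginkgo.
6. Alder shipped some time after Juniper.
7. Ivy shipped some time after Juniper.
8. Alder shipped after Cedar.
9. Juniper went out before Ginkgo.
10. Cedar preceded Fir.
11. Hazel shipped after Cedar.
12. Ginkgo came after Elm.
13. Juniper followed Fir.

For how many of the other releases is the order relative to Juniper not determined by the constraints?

Forced before Juniper: Cedar and Fir; forced after Juniper: Alder, Ginkgo, Hazel, and Ivy.
That leaves Elm with no forced order relative to Juniper — 1.

1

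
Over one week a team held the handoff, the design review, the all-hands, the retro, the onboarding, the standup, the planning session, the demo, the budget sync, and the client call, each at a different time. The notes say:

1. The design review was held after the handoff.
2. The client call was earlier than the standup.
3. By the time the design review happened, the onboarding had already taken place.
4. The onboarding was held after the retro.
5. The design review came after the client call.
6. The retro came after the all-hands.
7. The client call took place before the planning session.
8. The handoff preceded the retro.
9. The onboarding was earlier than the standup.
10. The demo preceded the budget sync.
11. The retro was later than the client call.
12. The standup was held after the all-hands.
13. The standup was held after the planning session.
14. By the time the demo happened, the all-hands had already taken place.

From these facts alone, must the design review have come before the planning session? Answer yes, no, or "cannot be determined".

No chain of stated constraints runs from the design review to the planning session, and none runs from the planning session to the design review either.
So the relative order of the design review and the planning session is not fixed by the given facts.

cannot be determined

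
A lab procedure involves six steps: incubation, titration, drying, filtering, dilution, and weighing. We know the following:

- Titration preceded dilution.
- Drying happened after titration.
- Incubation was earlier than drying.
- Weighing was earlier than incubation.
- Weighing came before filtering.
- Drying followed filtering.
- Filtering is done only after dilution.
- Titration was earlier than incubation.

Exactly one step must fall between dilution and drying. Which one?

Tracing the constraints gives dilution → filtering → drying, so filtering sits after dilution and before drying.
No other step is forced both after dilution and before drying.

filtering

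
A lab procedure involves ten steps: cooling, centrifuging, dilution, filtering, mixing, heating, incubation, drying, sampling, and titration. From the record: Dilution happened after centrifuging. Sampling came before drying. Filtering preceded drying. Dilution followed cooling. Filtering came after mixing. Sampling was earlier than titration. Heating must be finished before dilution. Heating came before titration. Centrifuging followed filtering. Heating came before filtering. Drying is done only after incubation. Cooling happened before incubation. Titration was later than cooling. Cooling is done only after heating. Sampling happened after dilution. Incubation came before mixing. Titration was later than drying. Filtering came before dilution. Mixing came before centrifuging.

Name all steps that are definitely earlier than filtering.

Directly stated before filtering: heating and mixing.
Cooling reaches filtering via cooling → incubation → mixing → filtering.
Incubation reaches filtering via incubation → mixing → filtering.
No chain forces titration (or any of the others) ahead of filtering.

cooling, heating, incubation, mixing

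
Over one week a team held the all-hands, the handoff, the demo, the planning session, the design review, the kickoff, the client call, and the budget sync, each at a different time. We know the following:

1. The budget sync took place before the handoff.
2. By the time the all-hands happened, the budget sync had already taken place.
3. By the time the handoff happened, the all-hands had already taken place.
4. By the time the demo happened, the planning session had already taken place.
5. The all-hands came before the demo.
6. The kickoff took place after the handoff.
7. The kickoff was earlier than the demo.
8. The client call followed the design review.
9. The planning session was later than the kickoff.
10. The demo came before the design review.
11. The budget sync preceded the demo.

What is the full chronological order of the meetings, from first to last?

The constraints fix every adjacent pair, so only one ordering works:
the budget sync → the all-hands → the handoff → the kickoff → the planning session → the demo → the design review → the client call.

the budget sync, the all-hands, the handoff, the kickoff, the planning session, the demo, the design review, the client call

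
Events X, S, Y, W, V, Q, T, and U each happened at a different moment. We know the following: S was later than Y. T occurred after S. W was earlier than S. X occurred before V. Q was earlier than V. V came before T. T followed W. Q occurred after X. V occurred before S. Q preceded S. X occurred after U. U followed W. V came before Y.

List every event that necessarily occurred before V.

Q, U, W, X

Directly stated before V: Q and X.
U reaches V via U → X → V.
W reaches V via W → U → X → V.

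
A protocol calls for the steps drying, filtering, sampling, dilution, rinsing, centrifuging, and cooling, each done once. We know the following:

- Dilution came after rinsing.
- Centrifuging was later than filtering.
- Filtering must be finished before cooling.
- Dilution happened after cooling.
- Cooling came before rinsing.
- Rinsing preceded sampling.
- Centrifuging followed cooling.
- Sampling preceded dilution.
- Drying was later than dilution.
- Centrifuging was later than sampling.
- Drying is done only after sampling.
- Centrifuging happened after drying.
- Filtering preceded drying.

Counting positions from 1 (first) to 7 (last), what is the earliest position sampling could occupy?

4

Cooling, filtering, and rinsing must all come before sampling — 3 forced predecessors.
Nothing else is forced ahead of sampling, so its earliest slot is position 3 + 1 = 4.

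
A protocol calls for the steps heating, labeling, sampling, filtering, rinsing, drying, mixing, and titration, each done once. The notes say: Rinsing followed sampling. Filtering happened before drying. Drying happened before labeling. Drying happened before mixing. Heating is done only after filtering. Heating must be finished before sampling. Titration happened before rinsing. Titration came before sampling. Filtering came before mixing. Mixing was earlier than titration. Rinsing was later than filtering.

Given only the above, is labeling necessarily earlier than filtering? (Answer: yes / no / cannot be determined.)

Tracing the constraints gives filtering → drying → labeling, so filtering must come before labeling.
That means labeling cannot be before filtering.

no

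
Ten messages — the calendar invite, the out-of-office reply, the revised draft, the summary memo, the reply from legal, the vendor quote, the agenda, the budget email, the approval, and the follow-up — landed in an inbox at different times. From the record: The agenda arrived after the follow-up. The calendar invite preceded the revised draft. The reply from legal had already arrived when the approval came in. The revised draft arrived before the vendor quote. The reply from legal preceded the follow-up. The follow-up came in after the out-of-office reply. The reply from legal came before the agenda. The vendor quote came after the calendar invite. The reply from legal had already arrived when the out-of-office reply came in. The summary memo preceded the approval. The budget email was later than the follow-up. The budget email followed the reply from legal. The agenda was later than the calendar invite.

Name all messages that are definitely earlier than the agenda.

Directly stated before the agenda: the calendar invite, the follow-up, and the reply from legal.
The out-of-office reply reaches the agenda via the out-of-office reply → the follow-up → the agenda.

the calendar invite, the follow-up, the out-of-office reply, the reply from legal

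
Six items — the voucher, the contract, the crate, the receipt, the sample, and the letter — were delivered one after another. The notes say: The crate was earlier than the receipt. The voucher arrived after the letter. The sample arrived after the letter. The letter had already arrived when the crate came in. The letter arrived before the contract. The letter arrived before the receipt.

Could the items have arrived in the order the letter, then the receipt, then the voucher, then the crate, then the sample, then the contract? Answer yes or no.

no

The constraints require the crate before the receipt, but in the proposed sequence the receipt appears ahead of the crate. That one violation is enough.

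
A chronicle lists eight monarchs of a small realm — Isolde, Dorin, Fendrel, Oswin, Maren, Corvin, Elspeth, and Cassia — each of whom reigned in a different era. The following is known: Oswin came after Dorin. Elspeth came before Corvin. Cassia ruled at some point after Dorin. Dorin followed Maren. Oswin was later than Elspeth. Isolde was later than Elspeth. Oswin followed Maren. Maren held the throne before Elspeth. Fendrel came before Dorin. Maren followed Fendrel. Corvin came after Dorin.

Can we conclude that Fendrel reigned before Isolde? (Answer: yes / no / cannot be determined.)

yes

Chain the constraints: Fendrel → Maren → Elspeth → Isolde. Each link is directly stated, so Fendrel comes before Isolde.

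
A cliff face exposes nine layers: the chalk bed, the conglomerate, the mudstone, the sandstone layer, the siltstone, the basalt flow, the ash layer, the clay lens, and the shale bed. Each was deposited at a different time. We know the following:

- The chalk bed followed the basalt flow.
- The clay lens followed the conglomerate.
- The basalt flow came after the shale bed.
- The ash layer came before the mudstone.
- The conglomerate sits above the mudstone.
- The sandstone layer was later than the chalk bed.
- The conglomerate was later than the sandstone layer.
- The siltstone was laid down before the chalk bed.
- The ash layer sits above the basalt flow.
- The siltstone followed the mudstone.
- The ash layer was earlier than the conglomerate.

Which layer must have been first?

The shale bed has a chain of constraints placing it before every other layer, so the shale bed must be first.

the shale bed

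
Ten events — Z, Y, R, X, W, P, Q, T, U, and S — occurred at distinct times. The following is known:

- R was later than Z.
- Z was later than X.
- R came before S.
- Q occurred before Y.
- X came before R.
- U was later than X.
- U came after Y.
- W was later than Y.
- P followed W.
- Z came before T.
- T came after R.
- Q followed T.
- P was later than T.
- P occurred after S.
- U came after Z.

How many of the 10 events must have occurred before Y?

Directly stated before Y: Q.
R reaches Y via R → T → Q → Y.
T reaches Y via T → Q → Y.
X reaches Y via X → R → T → Q → Y.
Likewise Z reaches Y by chaining the stated constraints.
That's Q, R, T, X, and Z — 5 in all.

5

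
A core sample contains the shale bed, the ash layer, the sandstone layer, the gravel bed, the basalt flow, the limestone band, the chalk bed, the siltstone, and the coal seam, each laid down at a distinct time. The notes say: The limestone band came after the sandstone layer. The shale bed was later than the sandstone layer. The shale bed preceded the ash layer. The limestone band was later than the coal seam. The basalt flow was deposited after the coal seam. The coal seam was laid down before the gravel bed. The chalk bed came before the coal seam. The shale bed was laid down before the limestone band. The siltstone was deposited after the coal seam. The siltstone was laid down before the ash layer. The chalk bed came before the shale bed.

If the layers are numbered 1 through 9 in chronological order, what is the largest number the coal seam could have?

4

The coal seam must come before the ash layer, the basalt flow, the gravel bed, the limestone band, and the siltstone — 5 layers forced after it.
Everything else can be placed before the coal seam in some valid order, so the coal seam can sit as late as position 9 − 5 = 4.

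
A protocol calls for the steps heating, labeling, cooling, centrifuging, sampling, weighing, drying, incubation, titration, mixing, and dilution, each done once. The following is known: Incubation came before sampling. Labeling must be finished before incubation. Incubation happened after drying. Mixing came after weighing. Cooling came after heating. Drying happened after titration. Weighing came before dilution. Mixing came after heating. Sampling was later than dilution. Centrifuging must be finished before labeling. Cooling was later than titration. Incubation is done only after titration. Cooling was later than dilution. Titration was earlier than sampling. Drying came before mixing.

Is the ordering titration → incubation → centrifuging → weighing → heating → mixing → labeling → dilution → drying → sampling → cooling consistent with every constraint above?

no

The constraints require drying before mixing, but in the proposed sequence mixing appears ahead of drying. That one violation is enough.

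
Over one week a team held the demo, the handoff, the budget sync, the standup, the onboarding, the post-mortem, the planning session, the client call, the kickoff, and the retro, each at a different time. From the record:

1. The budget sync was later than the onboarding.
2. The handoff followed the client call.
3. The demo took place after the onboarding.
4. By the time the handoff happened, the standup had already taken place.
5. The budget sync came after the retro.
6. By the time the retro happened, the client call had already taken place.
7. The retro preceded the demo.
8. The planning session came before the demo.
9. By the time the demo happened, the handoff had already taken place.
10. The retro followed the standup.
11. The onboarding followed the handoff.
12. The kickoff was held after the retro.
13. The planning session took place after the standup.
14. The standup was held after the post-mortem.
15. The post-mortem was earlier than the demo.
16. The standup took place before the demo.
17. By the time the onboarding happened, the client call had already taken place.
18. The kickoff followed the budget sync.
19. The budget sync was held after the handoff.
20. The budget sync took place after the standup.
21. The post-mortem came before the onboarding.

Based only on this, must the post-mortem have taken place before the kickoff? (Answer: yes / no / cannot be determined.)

yes

Chain the constraints: the post-mortem → the standup → the budget sync → the kickoff. Each link is directly stated, so the post-mortem comes before the kickoff.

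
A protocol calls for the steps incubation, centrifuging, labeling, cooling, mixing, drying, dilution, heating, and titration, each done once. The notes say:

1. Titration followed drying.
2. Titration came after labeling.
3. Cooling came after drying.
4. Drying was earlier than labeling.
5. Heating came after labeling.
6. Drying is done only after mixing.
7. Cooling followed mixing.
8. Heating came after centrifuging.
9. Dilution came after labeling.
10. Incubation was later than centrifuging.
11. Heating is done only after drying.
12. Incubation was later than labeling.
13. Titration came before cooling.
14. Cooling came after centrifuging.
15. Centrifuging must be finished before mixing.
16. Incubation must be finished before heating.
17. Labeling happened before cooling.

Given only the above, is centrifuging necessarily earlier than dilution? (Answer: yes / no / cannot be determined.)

yes

Chain the constraints: centrifuging → mixing → drying → labeling → dilution. Each link is directly stated, so centrifuging comes before dilution.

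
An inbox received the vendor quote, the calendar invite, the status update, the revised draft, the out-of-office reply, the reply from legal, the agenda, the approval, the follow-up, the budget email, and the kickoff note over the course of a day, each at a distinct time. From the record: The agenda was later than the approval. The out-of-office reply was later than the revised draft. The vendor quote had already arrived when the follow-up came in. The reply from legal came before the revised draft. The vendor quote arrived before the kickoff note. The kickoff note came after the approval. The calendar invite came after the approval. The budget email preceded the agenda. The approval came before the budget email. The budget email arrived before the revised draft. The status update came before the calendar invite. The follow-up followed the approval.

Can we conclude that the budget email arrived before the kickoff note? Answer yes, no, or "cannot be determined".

No chain of stated constraints runs from the budget email to the kickoff note, and none runs from the kickoff note to the budget email either.
So the relative order of the budget email and the kickoff note is not fixed by the given facts.

cannot be determined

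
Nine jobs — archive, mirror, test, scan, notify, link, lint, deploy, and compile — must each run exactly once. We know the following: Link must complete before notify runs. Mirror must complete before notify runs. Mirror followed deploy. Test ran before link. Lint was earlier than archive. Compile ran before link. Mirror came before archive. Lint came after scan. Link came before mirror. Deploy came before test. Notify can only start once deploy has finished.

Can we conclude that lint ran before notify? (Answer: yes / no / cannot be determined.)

No chain of stated constraints runs from lint to notify, and none runs from notify to lint either.
So the relative order of lint and notify is not fixed by the given facts.

cannot be determined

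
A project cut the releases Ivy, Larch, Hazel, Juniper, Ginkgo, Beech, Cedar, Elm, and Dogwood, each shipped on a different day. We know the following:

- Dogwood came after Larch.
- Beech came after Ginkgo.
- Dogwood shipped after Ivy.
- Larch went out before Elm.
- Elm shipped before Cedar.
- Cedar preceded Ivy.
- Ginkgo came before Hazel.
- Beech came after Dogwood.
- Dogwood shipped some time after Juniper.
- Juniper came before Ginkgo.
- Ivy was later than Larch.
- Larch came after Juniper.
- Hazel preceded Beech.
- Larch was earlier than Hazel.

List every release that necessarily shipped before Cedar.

Elm, Juniper, Larch

Directly stated before Cedar: Elm.
Juniper reaches Cedar via Juniper → Larch → Elm → Cedar.
Larch reaches Cedar via Larch → Elm → Cedar.
No chain forces Ivy (or any of the others) ahead of Cedar.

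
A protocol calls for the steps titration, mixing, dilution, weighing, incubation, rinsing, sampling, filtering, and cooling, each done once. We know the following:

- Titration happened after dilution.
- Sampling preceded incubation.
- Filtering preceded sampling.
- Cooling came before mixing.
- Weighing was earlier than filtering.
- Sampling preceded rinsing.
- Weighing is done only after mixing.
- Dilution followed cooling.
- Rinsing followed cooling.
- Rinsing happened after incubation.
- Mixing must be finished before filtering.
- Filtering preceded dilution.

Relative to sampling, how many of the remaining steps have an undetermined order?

2

Forced before sampling: cooling, filtering, mixing, and weighing; forced after sampling: incubation and rinsing.
That leaves dilution and titration with no forced order relative to sampling — 2.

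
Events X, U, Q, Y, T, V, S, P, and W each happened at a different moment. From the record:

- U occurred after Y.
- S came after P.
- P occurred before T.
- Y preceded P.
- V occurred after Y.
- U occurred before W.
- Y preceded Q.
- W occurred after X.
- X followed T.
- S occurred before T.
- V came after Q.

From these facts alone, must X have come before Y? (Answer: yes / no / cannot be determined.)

Tracing the constraints gives Y → P → T → X, so Y must come before X.
That means X cannot be before Y.

no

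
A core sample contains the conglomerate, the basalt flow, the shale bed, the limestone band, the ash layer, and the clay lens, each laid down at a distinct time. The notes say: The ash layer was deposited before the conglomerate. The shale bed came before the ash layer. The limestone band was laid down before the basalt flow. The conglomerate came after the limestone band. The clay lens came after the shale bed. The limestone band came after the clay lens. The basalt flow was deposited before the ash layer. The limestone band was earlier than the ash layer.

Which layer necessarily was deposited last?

Every other layer has a chain of constraints placing it before the conglomerate, so the conglomerate is last.

the conglomerate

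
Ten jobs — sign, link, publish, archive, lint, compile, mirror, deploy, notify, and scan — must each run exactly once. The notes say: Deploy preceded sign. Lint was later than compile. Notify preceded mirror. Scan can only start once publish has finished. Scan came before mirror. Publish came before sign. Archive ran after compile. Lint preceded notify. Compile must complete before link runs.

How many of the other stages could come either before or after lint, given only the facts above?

Forced before lint: compile; forced after lint: mirror and notify.
That leaves archive, deploy, link, publish, scan, and sign with no forced order relative to lint — 6.

6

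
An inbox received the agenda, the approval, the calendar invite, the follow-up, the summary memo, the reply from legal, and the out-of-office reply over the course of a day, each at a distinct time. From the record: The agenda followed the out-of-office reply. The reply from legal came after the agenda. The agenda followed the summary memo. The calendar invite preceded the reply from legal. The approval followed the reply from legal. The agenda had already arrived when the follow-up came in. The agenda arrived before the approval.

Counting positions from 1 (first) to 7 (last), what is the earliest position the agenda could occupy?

The out-of-office reply and the summary memo must both come before the agenda — 2 forced predecessors.
Nothing else is forced ahead of the agenda, so its earliest slot is position 2 + 1 = 3.

3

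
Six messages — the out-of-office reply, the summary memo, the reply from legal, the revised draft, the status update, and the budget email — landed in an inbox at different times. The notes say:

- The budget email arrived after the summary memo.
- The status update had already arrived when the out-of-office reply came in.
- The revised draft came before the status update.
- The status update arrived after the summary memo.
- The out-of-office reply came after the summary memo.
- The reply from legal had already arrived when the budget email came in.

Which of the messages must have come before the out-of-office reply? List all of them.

Directly stated before the out-of-office reply: the status update and the summary memo.
The revised draft reaches the out-of-office reply via the revised draft → the status update → the out-of-office reply.
No chain forces the reply from legal (or any of the others) ahead of the out-of-office reply.

the revised draft, the status update, the summary memo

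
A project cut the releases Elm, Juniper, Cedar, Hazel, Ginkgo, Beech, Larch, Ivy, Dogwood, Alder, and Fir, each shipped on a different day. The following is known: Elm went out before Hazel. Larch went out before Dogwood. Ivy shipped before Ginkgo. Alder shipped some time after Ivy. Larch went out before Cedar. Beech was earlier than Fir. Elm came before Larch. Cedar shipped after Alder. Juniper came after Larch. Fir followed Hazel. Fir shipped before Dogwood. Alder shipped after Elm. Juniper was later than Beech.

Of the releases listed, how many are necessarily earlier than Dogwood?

5

Directly stated before Dogwood: Fir and Larch.
Beech reaches Dogwood via Beech → Fir → Dogwood.
Elm reaches Dogwood via Elm → Larch → Dogwood.
Hazel reaches Dogwood via Hazel → Fir → Dogwood.
No chain forces Alder (or any of the others) ahead of Dogwood.
That's Beech, Elm, Fir, Hazel, and Larch — 5 in all.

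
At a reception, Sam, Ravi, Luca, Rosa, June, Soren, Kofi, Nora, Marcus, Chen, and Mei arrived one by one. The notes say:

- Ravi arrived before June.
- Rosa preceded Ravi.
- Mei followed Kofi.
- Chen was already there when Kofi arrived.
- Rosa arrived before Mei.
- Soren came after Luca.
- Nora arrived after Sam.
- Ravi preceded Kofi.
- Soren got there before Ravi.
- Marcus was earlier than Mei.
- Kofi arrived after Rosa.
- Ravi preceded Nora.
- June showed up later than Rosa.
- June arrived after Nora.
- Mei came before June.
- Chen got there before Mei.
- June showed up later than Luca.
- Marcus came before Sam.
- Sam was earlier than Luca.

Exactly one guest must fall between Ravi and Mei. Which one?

Kofi

Tracing the constraints gives Ravi → Kofi → Mei, so Kofi sits after Ravi and before Mei.
No other guest is forced both after Ravi and before Mei.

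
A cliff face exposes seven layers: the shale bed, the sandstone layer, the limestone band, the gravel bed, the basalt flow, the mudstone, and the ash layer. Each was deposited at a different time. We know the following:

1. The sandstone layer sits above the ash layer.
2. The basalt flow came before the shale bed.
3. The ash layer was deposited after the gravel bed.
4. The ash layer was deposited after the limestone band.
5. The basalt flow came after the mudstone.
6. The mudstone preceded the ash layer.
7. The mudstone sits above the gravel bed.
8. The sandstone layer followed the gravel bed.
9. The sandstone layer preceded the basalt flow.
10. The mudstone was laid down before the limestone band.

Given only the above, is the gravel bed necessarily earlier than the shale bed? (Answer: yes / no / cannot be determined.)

yes

Chain the constraints: the gravel bed → the sandstone layer → the basalt flow → the shale bed. Each link is directly stated, so the gravel bed comes before the shale bed.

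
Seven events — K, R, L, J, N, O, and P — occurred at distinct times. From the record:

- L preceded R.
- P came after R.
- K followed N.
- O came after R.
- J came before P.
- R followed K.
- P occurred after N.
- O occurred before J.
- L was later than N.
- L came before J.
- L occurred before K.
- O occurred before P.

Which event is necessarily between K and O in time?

Tracing the constraints gives K → R → O, so R sits after K and before O.
No other event is forced both after K and before O.

R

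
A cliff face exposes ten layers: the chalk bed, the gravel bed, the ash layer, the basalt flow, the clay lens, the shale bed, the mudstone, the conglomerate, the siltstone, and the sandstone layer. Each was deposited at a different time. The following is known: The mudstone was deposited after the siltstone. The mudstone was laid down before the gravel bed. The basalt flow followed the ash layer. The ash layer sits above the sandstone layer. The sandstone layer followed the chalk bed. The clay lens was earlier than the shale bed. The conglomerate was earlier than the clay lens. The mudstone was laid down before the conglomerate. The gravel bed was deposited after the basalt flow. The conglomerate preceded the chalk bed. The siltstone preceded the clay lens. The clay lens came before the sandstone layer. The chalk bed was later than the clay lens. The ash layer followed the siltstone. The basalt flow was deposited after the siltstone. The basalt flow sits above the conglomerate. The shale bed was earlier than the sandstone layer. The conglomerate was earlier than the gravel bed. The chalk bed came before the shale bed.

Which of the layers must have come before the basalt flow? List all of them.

the ash layer, the chalk bed, the clay lens, the conglomerate, the mudstone, the sandstone layer, the shale bed, the siltstone

Directly stated before the basalt flow: the ash layer, the conglomerate, and the siltstone.
The chalk bed reaches the basalt flow via the chalk bed → the sandstone layer → the ash layer → the basalt flow.
The clay lens reaches the basalt flow via the clay lens → the sandstone layer → the ash layer → the basalt flow.
The mudstone reaches the basalt flow via the mudstone → the conglomerate → the basalt flow.
Likewise the sandstone layer and the shale bed each reach the basalt flow by chaining the stated constraints.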